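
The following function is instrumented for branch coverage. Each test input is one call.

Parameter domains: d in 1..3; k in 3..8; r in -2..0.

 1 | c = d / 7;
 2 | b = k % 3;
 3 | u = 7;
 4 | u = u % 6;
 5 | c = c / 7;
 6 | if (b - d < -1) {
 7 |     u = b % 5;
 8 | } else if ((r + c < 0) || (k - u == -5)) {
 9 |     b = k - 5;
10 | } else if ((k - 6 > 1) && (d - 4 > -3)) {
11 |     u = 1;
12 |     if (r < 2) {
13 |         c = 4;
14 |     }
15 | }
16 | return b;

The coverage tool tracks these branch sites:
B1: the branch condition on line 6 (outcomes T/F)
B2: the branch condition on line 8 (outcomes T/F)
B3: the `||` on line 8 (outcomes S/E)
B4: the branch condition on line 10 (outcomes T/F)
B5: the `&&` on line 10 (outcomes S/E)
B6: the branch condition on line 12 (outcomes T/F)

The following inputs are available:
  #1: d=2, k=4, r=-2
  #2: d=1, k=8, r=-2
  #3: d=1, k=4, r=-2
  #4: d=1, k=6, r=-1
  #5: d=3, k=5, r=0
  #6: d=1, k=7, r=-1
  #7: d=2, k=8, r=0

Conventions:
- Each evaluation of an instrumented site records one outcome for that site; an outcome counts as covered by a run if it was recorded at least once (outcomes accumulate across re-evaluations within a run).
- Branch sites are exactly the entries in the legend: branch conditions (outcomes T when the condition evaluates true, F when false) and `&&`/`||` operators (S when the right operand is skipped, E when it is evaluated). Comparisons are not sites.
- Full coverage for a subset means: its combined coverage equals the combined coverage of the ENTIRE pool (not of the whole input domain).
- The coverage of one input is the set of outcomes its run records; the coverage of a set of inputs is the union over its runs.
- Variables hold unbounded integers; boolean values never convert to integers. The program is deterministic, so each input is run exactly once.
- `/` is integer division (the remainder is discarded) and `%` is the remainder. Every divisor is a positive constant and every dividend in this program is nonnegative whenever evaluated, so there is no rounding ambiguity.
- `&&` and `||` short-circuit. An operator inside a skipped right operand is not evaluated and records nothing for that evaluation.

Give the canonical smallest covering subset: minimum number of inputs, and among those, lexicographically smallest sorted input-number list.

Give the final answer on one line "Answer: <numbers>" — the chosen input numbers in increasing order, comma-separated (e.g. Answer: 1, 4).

test 1 (d=2, k=4, r=-2) fires B1->F, B3->S, B2->T; hits B1=F, B2=T, B3=S
test 2 (d=1, k=8, r=-2) fires B1->F, B3->S, B2->T; hits B1=F, B2=T, B3=S
test 3 (d=1, k=4, r=-2) fires B1->F, B3->S, B2->T; hits B1=F, B2=T, B3=S
test 4 (d=1, k=6, r=-1) fires B1->F, B3->S, B2->T; hits B1=F, B2=T, B3=S
test 5 (d=3, k=5, r=0) fires B1->F, B3->E, B2->F, B5->S, B4->F; hits B1=F, B2=F, B3=E, B4=F, B5=S
test 6 (d=1, k=7, r=-1) fires B1->F, B3->S, B2->T; hits B1=F, B2=T, B3=S
test 7 (d=2, k=8, r=0) fires B1->F, B3->E, B2->F, B5->E, B4->T, B6->T; hits B1=F, B2=F, B3=E, B4=T, B5=E, B6=T
union over all inputs: B1=F, B2=T, B2=F, B3=S, B3=E, B4=T, B4=F, B5=S, B5=E, B6=T (10 outcomes)
every size-1 subset falls short of the 10 outcomes (best: 6/10)
every size-2 subset falls short of the 10 outcomes (best: 8/10)
inputs {1, 5, 7} (size 3) cover everything; no size-3 subset with a lexicographically smaller index list covers all 10

Answer: 1, 5, 7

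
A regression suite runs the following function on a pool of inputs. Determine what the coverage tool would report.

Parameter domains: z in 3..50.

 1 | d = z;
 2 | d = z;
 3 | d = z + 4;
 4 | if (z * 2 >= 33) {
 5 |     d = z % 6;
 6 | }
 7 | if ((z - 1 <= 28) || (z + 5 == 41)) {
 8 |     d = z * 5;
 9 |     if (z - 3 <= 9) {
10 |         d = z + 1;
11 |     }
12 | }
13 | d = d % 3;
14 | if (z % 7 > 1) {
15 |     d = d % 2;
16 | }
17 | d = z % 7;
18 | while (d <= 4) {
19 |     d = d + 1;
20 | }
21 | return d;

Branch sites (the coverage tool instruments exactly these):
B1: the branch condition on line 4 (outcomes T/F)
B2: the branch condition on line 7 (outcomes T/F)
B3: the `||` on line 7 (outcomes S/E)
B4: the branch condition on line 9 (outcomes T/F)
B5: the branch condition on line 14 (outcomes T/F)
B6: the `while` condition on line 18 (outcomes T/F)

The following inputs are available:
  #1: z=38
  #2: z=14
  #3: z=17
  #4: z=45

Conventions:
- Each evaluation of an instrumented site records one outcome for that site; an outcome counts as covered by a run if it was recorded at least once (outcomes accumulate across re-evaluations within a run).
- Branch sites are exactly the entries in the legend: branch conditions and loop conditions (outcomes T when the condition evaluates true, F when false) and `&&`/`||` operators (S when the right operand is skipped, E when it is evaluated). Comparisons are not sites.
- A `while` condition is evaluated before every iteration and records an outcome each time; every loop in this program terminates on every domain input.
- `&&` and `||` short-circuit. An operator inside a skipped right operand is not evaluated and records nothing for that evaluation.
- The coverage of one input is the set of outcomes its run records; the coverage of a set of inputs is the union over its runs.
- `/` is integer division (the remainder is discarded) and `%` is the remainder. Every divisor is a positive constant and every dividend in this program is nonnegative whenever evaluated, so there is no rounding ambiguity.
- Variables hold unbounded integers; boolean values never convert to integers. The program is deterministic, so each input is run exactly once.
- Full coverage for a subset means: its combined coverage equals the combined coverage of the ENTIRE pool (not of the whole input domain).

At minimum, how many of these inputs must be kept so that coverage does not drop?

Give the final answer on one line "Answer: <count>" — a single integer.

input #1, z=38: outcomes B1=T, B2=F, B3=E, B5=T, B6=T, B6=F
input #2, z=14: outcomes B1=F, B2=T, B3=S, B4=F, B5=F, B6=T, B6=F
input #3, z=17: outcomes B1=T, B2=T, B3=S, B4=F, B5=T, B6=T, B6=F
input #4, z=45: outcomes B1=T, B2=F, B3=E, B5=T, B6=T, B6=F
union over all inputs: B1=T, B1=F, B2=T, B2=F, B3=S, B3=E, B4=F, B5=T, B5=F, B6=T, B6=F (11 outcomes)
every size-1 subset falls short of the 11 outcomes (best: 7/11)
the canonical winner is {1, 2}: size 2, full 11-outcome coverage, earliest index list among size-2 covers

Answer: 2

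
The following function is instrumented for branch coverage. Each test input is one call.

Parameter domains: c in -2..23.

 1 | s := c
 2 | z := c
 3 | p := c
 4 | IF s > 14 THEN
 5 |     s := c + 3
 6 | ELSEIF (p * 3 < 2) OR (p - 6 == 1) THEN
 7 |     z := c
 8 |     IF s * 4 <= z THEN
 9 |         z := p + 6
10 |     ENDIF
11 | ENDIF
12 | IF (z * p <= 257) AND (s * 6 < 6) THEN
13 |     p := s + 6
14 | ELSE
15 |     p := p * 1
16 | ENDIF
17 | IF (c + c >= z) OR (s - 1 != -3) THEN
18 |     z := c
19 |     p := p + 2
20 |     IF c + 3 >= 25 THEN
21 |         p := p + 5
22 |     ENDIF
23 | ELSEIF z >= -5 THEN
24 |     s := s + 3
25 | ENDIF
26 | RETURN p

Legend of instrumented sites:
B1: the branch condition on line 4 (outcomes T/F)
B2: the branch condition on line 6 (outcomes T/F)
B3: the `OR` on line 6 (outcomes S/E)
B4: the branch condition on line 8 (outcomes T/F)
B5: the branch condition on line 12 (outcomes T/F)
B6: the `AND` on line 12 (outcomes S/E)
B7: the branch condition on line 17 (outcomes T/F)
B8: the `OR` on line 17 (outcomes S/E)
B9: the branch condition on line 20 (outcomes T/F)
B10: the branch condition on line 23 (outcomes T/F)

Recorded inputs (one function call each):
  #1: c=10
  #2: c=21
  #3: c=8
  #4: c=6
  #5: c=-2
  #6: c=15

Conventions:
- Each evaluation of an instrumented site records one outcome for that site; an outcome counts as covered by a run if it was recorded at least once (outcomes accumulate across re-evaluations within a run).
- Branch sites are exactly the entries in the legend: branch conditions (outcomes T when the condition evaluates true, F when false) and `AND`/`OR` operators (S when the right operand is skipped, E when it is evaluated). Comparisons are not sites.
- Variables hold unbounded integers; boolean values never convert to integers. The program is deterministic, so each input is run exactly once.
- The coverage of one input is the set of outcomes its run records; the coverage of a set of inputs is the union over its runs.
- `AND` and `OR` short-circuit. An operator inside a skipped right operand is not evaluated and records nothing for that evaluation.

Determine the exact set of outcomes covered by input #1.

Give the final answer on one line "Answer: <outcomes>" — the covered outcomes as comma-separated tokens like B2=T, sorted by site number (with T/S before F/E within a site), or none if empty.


Tracing the run of input #1 (c=10):
  B1->F, B3->E, B2->F, B6->E, B5->F, B8->S, B7->T, B9->F
distinct outcomes covered: B1=F, B2=F, B3=E, B5=F, B6=E, B7=T, B8=S, B9=F
Answer: B1=F, B2=F, B3=E, B5=F, B6=E, B7=T, B8=S, B9=F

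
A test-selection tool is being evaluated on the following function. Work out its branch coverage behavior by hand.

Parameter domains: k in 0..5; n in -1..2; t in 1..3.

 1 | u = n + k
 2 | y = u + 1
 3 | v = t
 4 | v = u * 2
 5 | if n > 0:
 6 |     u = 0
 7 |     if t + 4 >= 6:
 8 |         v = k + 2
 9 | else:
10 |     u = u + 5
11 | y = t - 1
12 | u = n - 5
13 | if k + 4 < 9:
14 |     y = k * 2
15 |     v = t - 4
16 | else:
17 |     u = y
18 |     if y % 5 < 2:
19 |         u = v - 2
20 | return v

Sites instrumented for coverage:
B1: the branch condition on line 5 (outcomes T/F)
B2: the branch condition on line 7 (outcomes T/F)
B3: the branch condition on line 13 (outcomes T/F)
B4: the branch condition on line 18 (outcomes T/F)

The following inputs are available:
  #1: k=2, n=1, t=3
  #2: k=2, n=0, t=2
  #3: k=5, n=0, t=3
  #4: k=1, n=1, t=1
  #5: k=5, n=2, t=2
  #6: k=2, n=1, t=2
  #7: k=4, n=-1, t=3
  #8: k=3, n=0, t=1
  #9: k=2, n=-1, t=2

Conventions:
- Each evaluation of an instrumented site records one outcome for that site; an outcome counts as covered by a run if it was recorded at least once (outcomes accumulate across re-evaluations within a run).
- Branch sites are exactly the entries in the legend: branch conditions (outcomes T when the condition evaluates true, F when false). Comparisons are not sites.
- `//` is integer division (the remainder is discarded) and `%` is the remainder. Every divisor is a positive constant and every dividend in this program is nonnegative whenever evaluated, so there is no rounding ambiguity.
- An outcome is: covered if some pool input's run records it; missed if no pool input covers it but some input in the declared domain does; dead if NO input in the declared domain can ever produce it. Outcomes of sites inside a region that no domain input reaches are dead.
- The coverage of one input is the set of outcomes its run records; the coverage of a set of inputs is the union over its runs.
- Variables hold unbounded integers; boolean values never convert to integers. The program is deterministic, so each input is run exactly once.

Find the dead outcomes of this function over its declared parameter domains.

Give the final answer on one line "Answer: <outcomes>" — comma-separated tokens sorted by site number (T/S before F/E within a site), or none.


checking every outcome against all 72 domain inputs:
  reachable outcomes have witnesses, e.g. B1=T (e.g. k=0, n=1, t=1), B1=F (e.g. k=0, n=-1, t=1), B2=T (e.g. k=0, n=1, t=2), B2=F (e.g. k=0, n=1, t=1)
Answer: none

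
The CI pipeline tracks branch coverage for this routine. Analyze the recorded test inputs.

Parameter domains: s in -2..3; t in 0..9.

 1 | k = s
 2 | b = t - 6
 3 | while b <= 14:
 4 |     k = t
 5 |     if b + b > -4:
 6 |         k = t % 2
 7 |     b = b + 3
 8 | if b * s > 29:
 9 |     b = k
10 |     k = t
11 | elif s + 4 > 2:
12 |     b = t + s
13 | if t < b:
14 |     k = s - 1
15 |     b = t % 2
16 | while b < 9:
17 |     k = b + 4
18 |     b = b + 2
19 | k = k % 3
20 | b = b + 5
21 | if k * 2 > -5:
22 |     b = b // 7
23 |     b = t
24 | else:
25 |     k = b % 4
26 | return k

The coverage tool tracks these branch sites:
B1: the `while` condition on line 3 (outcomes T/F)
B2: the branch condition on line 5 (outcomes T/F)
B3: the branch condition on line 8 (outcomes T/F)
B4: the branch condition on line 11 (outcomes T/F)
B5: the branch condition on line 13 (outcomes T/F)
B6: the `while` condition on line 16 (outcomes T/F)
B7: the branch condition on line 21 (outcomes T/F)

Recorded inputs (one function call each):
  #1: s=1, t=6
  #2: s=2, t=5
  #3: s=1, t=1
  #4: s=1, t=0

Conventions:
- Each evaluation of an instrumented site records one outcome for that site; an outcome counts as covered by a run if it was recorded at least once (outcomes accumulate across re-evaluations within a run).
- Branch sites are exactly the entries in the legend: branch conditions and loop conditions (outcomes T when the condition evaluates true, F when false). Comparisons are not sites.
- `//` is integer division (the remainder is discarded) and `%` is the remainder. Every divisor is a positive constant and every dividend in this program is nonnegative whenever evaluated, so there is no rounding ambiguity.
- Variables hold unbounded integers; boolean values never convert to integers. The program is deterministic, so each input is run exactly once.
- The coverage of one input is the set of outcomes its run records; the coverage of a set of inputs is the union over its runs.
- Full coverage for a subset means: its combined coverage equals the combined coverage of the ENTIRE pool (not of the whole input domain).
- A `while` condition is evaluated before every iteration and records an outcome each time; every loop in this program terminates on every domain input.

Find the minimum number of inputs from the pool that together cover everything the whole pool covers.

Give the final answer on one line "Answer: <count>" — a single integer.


#1 (s=1, t=6) -> B1->T, B2->T, B1->T, B2->T, B1->T, B2->T, B1->T, B2->T, B1->T, B2->T, B1->F, B3->F, B4->T, B5->T, ...; covered: B1=T, B1=F, B2=T, B3=F, B4=T, B5=T, B6=T, B6=F, B7=T
#2 (s=2, t=5) -> B1->T, B2->T, B1->T, B2->T, B1->T, B2->T, B1->T, B2->T, B1->T, B2->T, B1->T, B2->T, B1->F, B3->T, ...; covered: B1=T, B1=F, B2=T, B3=T, B5=F, B6=T, B6=F, B7=T
#3 (s=1, t=1) -> B1->T, B2->F, B1->T, B2->F, B1->T, B2->T, B1->T, B2->T, B1->T, B2->T, B1->T, B2->T, B1->T, B2->T, ...; covered: B1=T, B1=F, B2=T, B2=F, B3=F, B4=T, B5=T, B6=T, B6=F, B7=T
#4 (s=1, t=0) -> B1->T, B2->F, B1->T, B2->F, B1->T, B2->T, B1->T, B2->T, B1->T, B2->T, B1->T, B2->T, B1->T, B2->T, ...; covered: B1=T, B1=F, B2=T, B2=F, B3=F, B4=T, B5=T, B6=T, B6=F, B7=T
the full pool covers 12 outcomes: B1=T, B1=F, B2=T, B2=F, B3=T, B3=F, B4=T, B5=T, B5=F, B6=T, B6=F, B7=T
checked all size-1 subsets: none covers 12 outcomes (max 10/12)
inputs {2, 3} (size 2) cover everything; no size-2 subset with a lexicographically smaller index list covers all 12
Answer: 2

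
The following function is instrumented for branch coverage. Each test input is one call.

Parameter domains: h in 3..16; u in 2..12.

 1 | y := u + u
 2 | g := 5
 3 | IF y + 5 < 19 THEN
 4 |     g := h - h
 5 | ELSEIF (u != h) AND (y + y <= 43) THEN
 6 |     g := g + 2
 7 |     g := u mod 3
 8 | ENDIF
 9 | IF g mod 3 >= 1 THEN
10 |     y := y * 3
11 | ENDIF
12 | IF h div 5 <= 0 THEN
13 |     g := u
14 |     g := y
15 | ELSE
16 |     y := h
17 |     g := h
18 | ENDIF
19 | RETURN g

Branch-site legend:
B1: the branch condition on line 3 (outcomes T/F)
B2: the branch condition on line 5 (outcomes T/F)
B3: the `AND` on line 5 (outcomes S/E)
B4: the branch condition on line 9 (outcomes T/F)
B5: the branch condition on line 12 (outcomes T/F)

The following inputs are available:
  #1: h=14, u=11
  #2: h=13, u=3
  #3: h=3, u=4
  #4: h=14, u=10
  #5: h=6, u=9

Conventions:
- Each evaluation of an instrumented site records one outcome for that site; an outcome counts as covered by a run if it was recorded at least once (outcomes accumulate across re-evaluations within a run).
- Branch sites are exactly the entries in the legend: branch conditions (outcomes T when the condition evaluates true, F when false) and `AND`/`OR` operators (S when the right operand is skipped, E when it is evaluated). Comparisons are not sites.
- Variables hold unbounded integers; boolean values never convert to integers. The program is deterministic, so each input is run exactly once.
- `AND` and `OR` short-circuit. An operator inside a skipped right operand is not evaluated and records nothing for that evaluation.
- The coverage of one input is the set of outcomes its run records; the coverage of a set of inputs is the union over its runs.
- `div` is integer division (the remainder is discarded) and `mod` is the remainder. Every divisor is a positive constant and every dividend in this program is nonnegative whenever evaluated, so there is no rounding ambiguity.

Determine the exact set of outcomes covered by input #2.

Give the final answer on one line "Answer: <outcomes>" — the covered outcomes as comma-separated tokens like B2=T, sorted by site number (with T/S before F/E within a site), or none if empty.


Running input #2 (h=13, u=3), event by event:
  B1->T, B4->F, B5->F
deduplicating events, the covered set is: B1=T, B4=F, B5=F
Answer: B1=T, B4=F, B5=F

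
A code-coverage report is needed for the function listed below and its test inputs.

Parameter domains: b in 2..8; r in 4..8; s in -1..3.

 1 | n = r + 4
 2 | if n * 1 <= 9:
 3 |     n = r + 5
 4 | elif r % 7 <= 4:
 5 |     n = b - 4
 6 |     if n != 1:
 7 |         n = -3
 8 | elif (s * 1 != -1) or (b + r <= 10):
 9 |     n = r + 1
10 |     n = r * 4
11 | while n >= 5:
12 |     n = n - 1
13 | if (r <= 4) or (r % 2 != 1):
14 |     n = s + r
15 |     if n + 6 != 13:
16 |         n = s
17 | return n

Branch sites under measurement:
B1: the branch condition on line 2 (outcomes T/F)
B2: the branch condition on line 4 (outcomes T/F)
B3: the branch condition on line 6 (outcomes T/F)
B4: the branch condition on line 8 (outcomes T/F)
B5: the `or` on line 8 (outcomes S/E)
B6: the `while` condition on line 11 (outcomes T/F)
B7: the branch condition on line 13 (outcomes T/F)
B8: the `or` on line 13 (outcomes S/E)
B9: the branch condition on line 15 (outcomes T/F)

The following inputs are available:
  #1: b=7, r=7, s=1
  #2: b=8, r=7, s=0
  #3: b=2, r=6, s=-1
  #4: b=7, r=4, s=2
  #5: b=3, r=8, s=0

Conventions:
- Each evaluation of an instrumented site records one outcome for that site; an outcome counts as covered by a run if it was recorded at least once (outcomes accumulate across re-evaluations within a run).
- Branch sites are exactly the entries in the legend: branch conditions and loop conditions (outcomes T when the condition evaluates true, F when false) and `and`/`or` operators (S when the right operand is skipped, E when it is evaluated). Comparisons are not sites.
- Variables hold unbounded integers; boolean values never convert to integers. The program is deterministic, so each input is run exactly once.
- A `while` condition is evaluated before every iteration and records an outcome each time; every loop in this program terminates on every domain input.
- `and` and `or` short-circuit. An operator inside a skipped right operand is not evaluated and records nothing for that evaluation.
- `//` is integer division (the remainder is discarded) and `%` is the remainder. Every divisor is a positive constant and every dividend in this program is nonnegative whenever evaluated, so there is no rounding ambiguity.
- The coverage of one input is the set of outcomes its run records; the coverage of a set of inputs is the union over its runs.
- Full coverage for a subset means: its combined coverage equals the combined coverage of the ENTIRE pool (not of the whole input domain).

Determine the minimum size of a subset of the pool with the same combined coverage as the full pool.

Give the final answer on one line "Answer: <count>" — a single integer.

run #1 (b=7, r=7, s=1) records B1=F, B2=T, B3=T, B6=F, B7=F, B8=E
run #2 (b=8, r=7, s=0) records B1=F, B2=T, B3=T, B6=F, B7=F, B8=E
run #3 (b=2, r=6, s=-1) records B1=F, B2=F, B4=T, B5=E, B6=T, B6=F, B7=T, B8=E, B9=T
run #4 (b=7, r=4, s=2) records B1=T, B6=T, B6=F, B7=T, B8=S, B9=T
run #5 (b=3, r=8, s=0) records B1=F, B2=T, B3=T, B6=F, B7=T, B8=E, B9=T
pool-wide coverage (14 outcomes): B1=T, B1=F, B2=T, B2=F, B3=T, B4=T, B5=E, B6=T, B6=F, B7=T, B7=F, B8=S, B8=E, B9=T
checked all size-1 subsets: none covers 14 outcomes (max 9/14)
checked all size-2 subsets: none covers 14 outcomes (max 12/14)
inputs {1, 3, 4} (size 3) cover everything; no size-3 subset with a lexicographically smaller index list covers all 14

Answer: 3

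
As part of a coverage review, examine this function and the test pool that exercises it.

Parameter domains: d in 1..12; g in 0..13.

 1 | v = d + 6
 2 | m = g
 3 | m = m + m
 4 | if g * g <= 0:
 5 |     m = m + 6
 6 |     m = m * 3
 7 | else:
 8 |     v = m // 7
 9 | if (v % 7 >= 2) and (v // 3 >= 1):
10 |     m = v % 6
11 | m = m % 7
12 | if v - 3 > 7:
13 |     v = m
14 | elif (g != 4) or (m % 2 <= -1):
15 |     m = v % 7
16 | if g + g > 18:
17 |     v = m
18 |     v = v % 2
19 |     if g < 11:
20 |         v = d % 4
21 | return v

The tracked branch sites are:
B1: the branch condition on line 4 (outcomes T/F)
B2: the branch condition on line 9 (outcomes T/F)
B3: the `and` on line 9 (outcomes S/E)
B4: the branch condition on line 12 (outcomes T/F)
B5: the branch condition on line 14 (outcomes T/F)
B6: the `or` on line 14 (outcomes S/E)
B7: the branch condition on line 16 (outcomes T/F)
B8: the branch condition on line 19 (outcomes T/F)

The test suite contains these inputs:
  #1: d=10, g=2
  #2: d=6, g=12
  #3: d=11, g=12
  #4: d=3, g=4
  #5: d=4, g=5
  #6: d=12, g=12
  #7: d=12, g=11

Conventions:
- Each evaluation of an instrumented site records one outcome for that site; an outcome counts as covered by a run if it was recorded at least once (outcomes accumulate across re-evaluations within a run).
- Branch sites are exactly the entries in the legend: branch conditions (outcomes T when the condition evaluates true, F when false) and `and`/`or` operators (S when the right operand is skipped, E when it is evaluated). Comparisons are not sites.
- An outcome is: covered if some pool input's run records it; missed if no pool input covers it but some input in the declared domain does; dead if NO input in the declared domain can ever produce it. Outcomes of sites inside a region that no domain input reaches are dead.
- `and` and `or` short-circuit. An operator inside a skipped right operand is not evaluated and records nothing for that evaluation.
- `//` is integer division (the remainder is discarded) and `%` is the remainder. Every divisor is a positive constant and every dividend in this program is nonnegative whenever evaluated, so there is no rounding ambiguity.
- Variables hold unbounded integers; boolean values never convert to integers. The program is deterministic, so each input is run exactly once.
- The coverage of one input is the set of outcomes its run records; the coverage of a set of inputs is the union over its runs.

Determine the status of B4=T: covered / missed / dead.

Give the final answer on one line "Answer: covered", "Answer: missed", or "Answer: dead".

no pool input records B4=T
but domain input (d=5, g=0) does record it -> reachable, so missed

Answer: missed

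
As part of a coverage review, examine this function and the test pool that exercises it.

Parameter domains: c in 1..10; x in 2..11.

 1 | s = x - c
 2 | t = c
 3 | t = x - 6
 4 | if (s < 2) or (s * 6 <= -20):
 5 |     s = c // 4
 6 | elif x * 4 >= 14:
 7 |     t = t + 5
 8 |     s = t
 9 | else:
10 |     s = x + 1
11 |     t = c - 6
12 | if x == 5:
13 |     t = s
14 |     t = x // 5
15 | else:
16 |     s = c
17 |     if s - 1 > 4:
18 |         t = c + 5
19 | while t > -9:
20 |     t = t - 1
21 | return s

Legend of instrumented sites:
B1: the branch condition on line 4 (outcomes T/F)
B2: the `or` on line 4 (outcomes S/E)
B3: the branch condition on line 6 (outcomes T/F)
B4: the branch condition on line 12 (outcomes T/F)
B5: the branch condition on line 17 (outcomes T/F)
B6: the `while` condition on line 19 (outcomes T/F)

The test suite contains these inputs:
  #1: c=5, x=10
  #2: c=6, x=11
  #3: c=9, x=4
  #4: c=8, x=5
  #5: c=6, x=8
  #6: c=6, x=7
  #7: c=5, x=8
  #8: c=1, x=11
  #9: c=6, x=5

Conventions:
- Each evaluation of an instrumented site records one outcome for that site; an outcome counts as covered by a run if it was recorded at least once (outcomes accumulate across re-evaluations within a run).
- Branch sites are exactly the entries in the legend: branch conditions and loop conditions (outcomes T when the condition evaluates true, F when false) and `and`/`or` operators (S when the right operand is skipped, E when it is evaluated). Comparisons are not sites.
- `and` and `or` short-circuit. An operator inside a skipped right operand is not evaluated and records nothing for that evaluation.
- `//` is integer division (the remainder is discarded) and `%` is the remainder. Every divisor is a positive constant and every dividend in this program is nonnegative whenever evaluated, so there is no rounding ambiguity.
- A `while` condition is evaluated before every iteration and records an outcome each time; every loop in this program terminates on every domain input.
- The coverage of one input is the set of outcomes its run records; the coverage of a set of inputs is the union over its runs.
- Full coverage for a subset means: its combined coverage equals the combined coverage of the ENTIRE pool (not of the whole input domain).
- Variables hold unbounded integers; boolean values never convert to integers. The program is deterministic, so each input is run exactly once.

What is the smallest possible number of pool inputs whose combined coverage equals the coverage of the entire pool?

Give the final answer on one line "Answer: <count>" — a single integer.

input #1, c=5, x=10: events B2->E, B1->F, B3->T, B4->F, B5->F, B6->T, B6->T, B6->T, B6->T, B6->T, B6->T, B6->T, B6->T, B6->T, ...; outcomes B1=F, B2=E, B3=T, B4=F, B5=F, B6=T, B6=F
input #2, c=6, x=11: events B2->E, B1->F, B3->T, B4->F, B5->T, B6->T, B6->T, B6->T, B6->T, B6->T, B6->T, B6->T, B6->T, B6->T, ...; outcomes B1=F, B2=E, B3=T, B4=F, B5=T, B6=T, B6=F
input #3, c=9, x=4: events B2->S, B1->T, B4->F, B5->T, B6->T, B6->T, B6->T, B6->T, B6->T, B6->T, B6->T, B6->T, B6->T, B6->T, ...; outcomes B1=T, B2=S, B4=F, B5=T, B6=T, B6=F
input #4, c=8, x=5: events B2->S, B1->T, B4->T, B6->T, B6->T, B6->T, B6->T, B6->T, B6->T, B6->T, B6->T, B6->T, B6->T, B6->F; outcomes B1=T, B2=S, B4=T, B6=T, B6=F
input #5, c=6, x=8: events B2->E, B1->F, B3->T, B4->F, B5->T, B6->T, B6->T, B6->T, B6->T, B6->T, B6->T, B6->T, B6->T, B6->T, ...; outcomes B1=F, B2=E, B3=T, B4=F, B5=T, B6=T, B6=F
input #6, c=6, x=7: events B2->S, B1->T, B4->F, B5->T, B6->T, B6->T, B6->T, B6->T, B6->T, B6->T, B6->T, B6->T, B6->T, B6->T, ...; outcomes B1=T, B2=S, B4=F, B5=T, B6=T, B6=F
input #7, c=5, x=8: events B2->E, B1->F, B3->T, B4->F, B5->F, B6->T, B6->T, B6->T, B6->T, B6->T, B6->T, B6->T, B6->T, B6->T, ...; outcomes B1=F, B2=E, B3=T, B4=F, B5=F, B6=T, B6=F
input #8, c=1, x=11: events B2->E, B1->F, B3->T, B4->F, B5->F, B6->T, B6->T, B6->T, B6->T, B6->T, B6->T, B6->T, B6->T, B6->T, ...; outcomes B1=F, B2=E, B3=T, B4=F, B5=F, B6=T, B6=F
input #9, c=6, x=5: events B2->S, B1->T, B4->T, B6->T, B6->T, B6->T, B6->T, B6->T, B6->T, B6->T, B6->T, B6->T, B6->T, B6->F; outcomes B1=T, B2=S, B4=T, B6=T, B6=F
pool-wide coverage (11 outcomes): B1=T, B1=F, B2=S, B2=E, B3=T, B4=T, B4=F, B5=T, B5=F, B6=T, B6=F
size 1 is not enough: best union over all size-1 subsets is 7/11
size 2 is not enough: best union over all size-2 subsets is 10/11
the canonical winner is {1, 2, 4}: size 3, full 11-outcome coverage, earliest index list among size-3 covers

Answer: 3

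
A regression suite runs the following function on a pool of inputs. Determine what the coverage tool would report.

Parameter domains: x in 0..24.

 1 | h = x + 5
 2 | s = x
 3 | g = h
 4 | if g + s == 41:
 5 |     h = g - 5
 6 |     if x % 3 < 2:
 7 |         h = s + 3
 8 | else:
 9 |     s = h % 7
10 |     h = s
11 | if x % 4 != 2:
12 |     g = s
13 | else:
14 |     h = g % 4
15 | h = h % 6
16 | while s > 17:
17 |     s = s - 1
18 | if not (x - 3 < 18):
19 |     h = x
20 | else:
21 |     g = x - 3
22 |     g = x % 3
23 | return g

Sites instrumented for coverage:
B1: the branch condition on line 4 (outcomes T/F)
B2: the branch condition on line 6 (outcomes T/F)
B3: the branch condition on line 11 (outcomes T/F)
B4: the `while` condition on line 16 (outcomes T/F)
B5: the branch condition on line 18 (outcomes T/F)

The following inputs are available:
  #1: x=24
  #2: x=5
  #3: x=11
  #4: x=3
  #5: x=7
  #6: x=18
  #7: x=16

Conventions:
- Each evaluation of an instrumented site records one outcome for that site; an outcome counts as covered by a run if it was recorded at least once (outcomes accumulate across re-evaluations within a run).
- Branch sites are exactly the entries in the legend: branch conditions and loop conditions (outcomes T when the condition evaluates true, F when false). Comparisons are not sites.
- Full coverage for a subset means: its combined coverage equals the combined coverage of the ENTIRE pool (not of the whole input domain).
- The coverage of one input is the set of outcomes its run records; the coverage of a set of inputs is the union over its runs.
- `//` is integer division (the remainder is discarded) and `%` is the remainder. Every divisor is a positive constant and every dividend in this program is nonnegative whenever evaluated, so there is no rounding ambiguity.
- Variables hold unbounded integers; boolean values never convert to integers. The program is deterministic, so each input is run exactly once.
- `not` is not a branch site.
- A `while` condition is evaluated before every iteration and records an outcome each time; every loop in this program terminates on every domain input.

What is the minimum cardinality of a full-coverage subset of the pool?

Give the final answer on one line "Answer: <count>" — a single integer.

run #1 (x=24) runs B1->F, B3->T, B4->F, B5->T; records B1=F, B3=T, B4=F, B5=T
run #2 (x=5) runs B1->F, B3->T, B4->F, B5->F; records B1=F, B3=T, B4=F, B5=F
run #3 (x=11) runs B1->F, B3->T, B4->F, B5->F; records B1=F, B3=T, B4=F, B5=F
run #4 (x=3) runs B1->F, B3->T, B4->F, B5->F; records B1=F, B3=T, B4=F, B5=F
run #5 (x=7) runs B1->F, B3->T, B4->F, B5->F; records B1=F, B3=T, B4=F, B5=F
run #6 (x=18) runs B1->T, B2->T, B3->F, B4->T, B4->F, B5->F; records B1=T, B2=T, B3=F, B4=T, B4=F, B5=F
run #7 (x=16) runs B1->F, B3->T, B4->F, B5->F; records B1=F, B3=T, B4=F, B5=F
pool-wide coverage (9 outcomes): B1=T, B1=F, B2=T, B3=T, B3=F, B4=T, B4=F, B5=T, B5=F
size 1 is not enough: best union over all size-1 subsets is 6/9
inputs {1, 6} (size 2) cover everything; no size-2 subset with a lexicographically smaller index list covers all 9

Answer: 2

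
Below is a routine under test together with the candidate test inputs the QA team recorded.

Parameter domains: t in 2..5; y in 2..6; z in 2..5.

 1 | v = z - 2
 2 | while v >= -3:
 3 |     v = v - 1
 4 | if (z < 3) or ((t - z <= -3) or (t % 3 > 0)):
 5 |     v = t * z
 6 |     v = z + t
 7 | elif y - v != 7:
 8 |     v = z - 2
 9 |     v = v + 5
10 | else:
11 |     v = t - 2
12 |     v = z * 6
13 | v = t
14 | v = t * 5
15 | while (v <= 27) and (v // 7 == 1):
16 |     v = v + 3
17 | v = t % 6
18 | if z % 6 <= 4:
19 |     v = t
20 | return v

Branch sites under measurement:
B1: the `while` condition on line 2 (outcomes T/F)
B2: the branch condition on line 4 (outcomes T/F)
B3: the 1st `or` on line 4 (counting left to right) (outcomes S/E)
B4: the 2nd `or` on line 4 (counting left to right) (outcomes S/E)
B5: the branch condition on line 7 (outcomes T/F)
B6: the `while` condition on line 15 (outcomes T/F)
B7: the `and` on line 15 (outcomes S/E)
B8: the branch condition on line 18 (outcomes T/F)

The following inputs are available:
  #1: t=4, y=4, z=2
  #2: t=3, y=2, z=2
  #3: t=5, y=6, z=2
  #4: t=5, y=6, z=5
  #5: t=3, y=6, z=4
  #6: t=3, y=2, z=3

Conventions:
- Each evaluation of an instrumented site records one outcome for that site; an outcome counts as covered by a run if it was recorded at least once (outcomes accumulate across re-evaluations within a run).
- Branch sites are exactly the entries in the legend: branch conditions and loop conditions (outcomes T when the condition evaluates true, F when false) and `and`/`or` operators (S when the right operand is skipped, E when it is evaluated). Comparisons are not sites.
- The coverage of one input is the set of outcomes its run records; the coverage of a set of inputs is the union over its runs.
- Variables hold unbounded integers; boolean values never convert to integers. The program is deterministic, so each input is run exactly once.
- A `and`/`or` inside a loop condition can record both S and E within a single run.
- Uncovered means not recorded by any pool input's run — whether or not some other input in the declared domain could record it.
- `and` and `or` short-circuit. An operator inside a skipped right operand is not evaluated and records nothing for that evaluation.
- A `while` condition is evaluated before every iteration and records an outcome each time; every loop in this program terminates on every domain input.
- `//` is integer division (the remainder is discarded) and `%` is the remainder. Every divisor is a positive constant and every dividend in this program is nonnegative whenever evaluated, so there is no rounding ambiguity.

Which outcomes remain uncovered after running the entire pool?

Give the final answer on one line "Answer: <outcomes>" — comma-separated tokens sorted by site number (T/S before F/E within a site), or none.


test 1 (t=4, y=4, z=2) hits B1=T, B1=F, B2=T, B3=S, B6=F, B7=E, B8=T
test 2 (t=3, y=2, z=2) hits B1=T, B1=F, B2=T, B3=S, B6=F, B7=E, B8=T
test 3 (t=5, y=6, z=2) hits B1=T, B1=F, B2=T, B3=S, B6=F, B7=E, B8=T
test 4 (t=5, y=6, z=5) hits B1=T, B1=F, B2=T, B3=E, B4=E, B6=F, B7=E, B8=F
test 5 (t=3, y=6, z=4) hits B1=T, B1=F, B2=F, B3=E, B4=E, B5=T, B6=F, B7=E, B8=T
test 6 (t=3, y=2, z=3) hits B1=T, B1=F, B2=F, B3=E, B4=E, B5=T, B6=F, B7=E, B8=T
union over the pool: B1=T, B1=F, B2=T, B2=F, B3=S, B3=E, B4=E, B5=T, B6=F, B7=E, B8=T, B8=F
uncovered (4 of 16): B4=S, B5=F, B6=T, B7=S
Answer: B4=S, B5=F, B6=T, B7=S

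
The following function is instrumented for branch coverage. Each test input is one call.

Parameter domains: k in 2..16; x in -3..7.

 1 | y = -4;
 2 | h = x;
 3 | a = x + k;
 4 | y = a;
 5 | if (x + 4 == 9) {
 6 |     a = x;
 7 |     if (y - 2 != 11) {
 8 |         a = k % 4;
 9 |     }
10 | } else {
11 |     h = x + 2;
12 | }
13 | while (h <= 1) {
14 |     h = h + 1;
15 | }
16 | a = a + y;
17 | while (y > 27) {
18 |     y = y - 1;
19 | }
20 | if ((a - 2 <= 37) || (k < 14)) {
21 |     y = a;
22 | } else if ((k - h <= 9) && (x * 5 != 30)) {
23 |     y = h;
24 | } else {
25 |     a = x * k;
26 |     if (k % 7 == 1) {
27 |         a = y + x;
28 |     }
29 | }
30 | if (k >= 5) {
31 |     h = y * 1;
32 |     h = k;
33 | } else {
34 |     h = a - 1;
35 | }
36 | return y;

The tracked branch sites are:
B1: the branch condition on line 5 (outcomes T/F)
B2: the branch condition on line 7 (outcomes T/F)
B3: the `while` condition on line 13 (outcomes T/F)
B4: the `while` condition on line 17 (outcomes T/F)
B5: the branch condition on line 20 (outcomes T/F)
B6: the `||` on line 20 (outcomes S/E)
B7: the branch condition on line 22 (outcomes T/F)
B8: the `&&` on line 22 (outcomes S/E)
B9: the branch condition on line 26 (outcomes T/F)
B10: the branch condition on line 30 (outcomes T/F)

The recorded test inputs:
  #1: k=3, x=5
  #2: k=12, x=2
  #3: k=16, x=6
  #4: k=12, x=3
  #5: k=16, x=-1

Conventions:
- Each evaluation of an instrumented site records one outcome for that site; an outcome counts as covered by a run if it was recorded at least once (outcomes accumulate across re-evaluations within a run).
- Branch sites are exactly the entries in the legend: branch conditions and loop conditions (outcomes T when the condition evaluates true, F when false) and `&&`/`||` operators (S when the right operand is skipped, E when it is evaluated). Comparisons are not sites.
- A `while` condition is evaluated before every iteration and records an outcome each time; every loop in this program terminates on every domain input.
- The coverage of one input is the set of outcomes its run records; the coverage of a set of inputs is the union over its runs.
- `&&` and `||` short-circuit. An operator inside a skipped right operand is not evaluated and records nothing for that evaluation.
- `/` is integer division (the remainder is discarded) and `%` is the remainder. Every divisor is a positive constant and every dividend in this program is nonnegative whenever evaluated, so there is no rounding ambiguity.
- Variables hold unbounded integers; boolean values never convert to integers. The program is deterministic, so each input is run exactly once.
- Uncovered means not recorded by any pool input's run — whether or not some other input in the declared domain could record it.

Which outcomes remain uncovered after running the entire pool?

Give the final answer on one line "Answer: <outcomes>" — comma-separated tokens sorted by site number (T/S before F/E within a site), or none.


test 1 (k=3, x=5) fires B1->T, B2->T, B3->F, B4->F, B6->S, B5->T, B10->F; hits B1=T, B2=T, B3=F, B4=F, B5=T, B6=S, B10=F
test 2 (k=12, x=2) fires B1->F, B3->F, B4->F, B6->S, B5->T, B10->T; hits B1=F, B3=F, B4=F, B5=T, B6=S, B10=T
test 3 (k=16, x=6) fires B1->F, B3->F, B4->F, B6->E, B5->F, B8->E, B7->F, B9->F, B10->T; hits B1=F, B3=F, B4=F, B5=F, B6=E, B7=F, B8=E, B9=F, B10=T
test 4 (k=12, x=3) fires B1->F, B3->F, B4->F, B6->S, B5->T, B10->T; hits B1=F, B3=F, B4=F, B5=T, B6=S, B10=T
test 5 (k=16, x=-1) fires B1->F, B3->T, B3->F, B4->F, B6->S, B5->T, B10->T; hits B1=F, B3=T, B3=F, B4=F, B5=T, B6=S, B10=T
union over the pool: B1=T, B1=F, B2=T, B3=T, B3=F, B4=F, B5=T, B5=F, B6=S, B6=E, B7=F, B8=E, B9=F, B10=T, B10=F
uncovered (5 of 20): B2=F, B4=T, B7=T, B8=S, B9=T
Answer: B2=F, B4=T, B7=T, B8=S, B9=T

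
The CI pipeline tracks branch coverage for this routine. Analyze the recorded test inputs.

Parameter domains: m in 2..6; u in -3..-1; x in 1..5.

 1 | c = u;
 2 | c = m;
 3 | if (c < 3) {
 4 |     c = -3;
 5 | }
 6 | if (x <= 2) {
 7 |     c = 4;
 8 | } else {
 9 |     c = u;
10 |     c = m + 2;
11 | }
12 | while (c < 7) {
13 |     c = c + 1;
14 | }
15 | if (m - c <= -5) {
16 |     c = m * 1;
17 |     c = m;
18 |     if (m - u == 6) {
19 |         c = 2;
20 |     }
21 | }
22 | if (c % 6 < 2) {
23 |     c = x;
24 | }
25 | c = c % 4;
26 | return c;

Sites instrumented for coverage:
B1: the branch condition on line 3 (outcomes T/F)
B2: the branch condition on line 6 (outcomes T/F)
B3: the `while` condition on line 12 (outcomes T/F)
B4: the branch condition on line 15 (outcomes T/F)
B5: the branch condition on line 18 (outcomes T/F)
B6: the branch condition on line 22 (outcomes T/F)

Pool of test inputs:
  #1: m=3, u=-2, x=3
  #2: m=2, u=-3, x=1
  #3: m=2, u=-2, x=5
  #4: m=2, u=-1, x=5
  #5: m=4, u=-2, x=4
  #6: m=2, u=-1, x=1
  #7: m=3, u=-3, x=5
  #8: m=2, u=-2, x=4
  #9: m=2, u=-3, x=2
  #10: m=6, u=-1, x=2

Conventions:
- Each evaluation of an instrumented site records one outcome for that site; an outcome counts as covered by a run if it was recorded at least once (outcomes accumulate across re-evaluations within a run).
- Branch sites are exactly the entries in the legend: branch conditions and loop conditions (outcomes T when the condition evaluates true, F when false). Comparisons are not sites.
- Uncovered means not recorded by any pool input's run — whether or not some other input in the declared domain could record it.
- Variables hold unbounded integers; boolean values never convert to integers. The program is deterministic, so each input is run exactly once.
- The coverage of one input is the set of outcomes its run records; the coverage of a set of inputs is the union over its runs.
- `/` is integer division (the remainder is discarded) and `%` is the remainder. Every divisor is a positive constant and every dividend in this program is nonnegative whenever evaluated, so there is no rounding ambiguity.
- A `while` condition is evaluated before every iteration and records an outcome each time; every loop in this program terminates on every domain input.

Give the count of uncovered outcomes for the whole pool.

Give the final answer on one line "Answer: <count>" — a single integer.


#1 (m=3, u=-2, x=3) -> covered: B1=F, B2=F, B3=T, B3=F, B4=F, B6=T
#2 (m=2, u=-3, x=1) -> covered: B1=T, B2=T, B3=T, B3=F, B4=T, B5=F, B6=F
#3 (m=2, u=-2, x=5) -> covered: B1=T, B2=F, B3=T, B3=F, B4=T, B5=F, B6=F
#4 (m=2, u=-1, x=5) -> covered: B1=T, B2=F, B3=T, B3=F, B4=T, B5=F, B6=F
#5 (m=4, u=-2, x=4) -> covered: B1=F, B2=F, B3=T, B3=F, B4=F, B6=T
#6 (m=2, u=-1, x=1) -> covered: B1=T, B2=T, B3=T, B3=F, B4=T, B5=F, B6=F
#7 (m=3, u=-3, x=5) -> covered: B1=F, B2=F, B3=T, B3=F, B4=F, B6=T
#8 (m=2, u=-2, x=4) -> covered: B1=T, B2=F, B3=T, B3=F, B4=T, B5=F, B6=F
#9 (m=2, u=-3, x=2) -> covered: B1=T, B2=T, B3=T, B3=F, B4=T, B5=F, B6=F
#10 (m=6, u=-1, x=2) -> covered: B1=F, B2=T, B3=T, B3=F, B4=F, B6=T
union over the pool: B1=T, B1=F, B2=T, B2=F, B3=T, B3=F, B4=T, B4=F, B5=F, B6=T, B6=F
uncovered (1 of 12): B5=T
Answer: 1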